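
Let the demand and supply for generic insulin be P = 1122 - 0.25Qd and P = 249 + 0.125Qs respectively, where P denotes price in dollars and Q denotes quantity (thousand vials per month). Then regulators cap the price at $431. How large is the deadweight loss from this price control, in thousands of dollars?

Rearranging demand gives Qd = 4488 - 4P; rearranging supply gives Qs = 8P - 1992. Equilibrium: 4488 - 4P = 8P - 1992, so 6480 = 12P and P* = 540, Q* = 2328.
Because the ceiling (431) lies below the market-clearing price, it is binding.
At P = 431: Qd = 4488 - 4·431 = 2764 and Qs = 8·431 - 1992 = 1456.
Quantity traded falls to 1456. At Q = 1456 the demand price is (4488 - 1456)/4 = 758 and the supply price is (1992 + 1456)/8 = 431.
Deadweight loss = ½ · (758 - 431) · (2328 - 1456) = ½ · 327 · 872 = 142572.

142572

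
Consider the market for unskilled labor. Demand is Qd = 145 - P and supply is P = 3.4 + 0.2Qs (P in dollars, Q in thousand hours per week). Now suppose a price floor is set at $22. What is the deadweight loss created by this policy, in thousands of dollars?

0

Rearranging supply gives Qs = 5P - 17. Setting quantity demanded equal to quantity supplied, 145 - P = 5P - 17, gives P* = 27 and Q* = 118.
The floor of 22 is below the equilibrium price 27, so it is not binding; the market clears at P* = 27, Q* = 118.
Since the control does not bind, no trades are prevented and deadweight loss is zero.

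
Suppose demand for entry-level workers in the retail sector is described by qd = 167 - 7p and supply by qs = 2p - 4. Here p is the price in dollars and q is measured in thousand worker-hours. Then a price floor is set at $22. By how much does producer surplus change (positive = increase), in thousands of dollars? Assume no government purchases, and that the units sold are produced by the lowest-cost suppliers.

-71.25

Equilibrium: 167 - 7p = 2p - 4, so 171 = 9p and p* = 19, q* = 34.
Since 22 > 19, the floor is binding.
At p = 22: qd = 167 - 7·22 = 13 and qs = 2·22 - 4 = 40.
Producer surplus without the control is ½ · (19 - 2) · 34 = 289.
With the floor, 13 units are sold at 22. The supply price at q = 13 is 8.5, so PS = ½ · [(22 - 2) + (22 - 8.5)] · 13 = 217.75.
Change in producer surplus = 217.75 - 289 = -71.25.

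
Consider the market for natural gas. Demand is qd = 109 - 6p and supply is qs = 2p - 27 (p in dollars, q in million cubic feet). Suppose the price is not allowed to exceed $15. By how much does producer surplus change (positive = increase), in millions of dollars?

Without the control the market clears where 109 - 6p = 2p - 27, i.e. p* = 17 and q* = 7.
Because the ceiling (15) lies below the market-clearing price, it is binding.
At p = 15: qd = 109 - 6·15 = 19 and qs = 2·15 - 27 = 3.
Producer surplus without the control is ½ · (17 - 13.5) · 7 = 12.25.
With the ceiling, producers sell 3 units at 15, so PS = ½ · (15 - 13.5) · 3 = 2.25.
Change in producer surplus = 2.25 - 12.25 = -10.

-10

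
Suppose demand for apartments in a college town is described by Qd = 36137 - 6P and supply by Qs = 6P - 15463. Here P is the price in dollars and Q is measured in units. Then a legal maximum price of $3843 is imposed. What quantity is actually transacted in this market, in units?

7595

Setting quantity demanded equal to quantity supplied, 36137 - 6P = 6P - 15463, gives P* = 4300 and Q* = 10337.
Because the ceiling (3843) lies below the market-clearing price, it is binding.
At P = 3843: Qd = 36137 - 6·3843 = 13079 and Qs = 6·3843 - 15463 = 7595.
The quantity actually transacted is the short side, supply: 7595.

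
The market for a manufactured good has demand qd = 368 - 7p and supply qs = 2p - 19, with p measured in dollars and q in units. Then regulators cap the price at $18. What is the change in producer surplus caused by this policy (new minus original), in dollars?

In a free market, 368 - 7p = 2p - 19 gives the equilibrium p* = 43, q* = 67.
Because the ceiling (18) lies below the market-clearing price, it is binding.
At p = 18: qd = 368 - 7·18 = 242 and qs = 2·18 - 19 = 17.
Producer surplus without the control is ½ · (43 - 9.5) · 67 = 1122.25.
With the ceiling, producers sell 17 units at 18, so PS = ½ · (18 - 9.5) · 17 = 72.25.
Change in producer surplus = 72.25 - 1122.25 = -1050.

-1050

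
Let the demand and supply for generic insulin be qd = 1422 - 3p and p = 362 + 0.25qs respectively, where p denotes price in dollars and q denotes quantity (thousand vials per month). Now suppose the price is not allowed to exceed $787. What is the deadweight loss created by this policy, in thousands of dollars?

0

Rearranging supply gives qs = 4p - 1448. Setting quantity demanded equal to quantity supplied, 1422 - 3p = 4p - 1448, gives p* = 410 and q* = 192.
The ceiling of 787 is above the equilibrium price 410, so it is not binding; the market clears at p* = 410, q* = 192.
Since the control does not bind, no trades are prevented and deadweight loss is zero.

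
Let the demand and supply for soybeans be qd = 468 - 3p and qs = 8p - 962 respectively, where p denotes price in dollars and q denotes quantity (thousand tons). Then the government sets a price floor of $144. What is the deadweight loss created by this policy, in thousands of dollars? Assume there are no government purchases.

404.25

In a free market, 468 - 3p = 8p - 962 gives the equilibrium p* = 130, q* = 78.
Because the floor (144) lies above the market-clearing price, it is binding.
At p = 144: qd = 468 - 3·144 = 36 and qs = 8·144 - 962 = 190.
Quantity traded falls to 36. At q = 36 the demand price is (468 - 36)/3 = 144 and the supply price is (962 + 36)/8 = 124.75.
Deadweight loss = ½ · (144 - 124.75) · (78 - 36) = ½ · 19.25 · 42 = 404.25.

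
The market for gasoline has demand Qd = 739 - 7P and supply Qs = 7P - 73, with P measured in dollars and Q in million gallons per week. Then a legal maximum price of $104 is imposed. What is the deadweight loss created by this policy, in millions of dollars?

Without the control the market clears where 739 - 7P = 7P - 73, i.e. P* = 58 and Q* = 333.
Since 104 is above P* = 58, the ceiling does not bind and the free-market outcome prevails.
Since the control does not bind, no trades are prevented and deadweight loss is zero.

0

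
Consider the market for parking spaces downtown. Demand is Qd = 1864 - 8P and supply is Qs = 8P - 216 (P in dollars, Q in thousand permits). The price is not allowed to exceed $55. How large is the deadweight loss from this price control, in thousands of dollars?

Setting quantity demanded equal to quantity supplied, 1864 - 8P = 8P - 216, gives P* = 130 and Q* = 824.
Because the ceiling (55) lies below the market-clearing price, it is binding.
At P = 55: Qd = 1864 - 8·55 = 1424 and Qs = 8·55 - 216 = 224.
Quantity traded falls to 224. At Q = 224 the demand price is (1864 - 224)/8 = 205 and the supply price is (216 + 224)/8 = 55.
Deadweight loss = ½ · (205 - 55) · (824 - 224) = ½ · 150 · 600 = 45000.

45000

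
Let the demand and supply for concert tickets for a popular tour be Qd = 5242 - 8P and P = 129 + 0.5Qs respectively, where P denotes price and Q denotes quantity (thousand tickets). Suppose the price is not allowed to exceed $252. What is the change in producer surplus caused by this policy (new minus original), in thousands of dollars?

Rearranging supply gives Qs = 2P - 258. Equilibrium: 5242 - 8P = 2P - 258, so 5500 = 10P and P* = 550, Q* = 842.
Because the ceiling (252) lies below the market-clearing price, it is binding.
At P = 252: Qd = 5242 - 8·252 = 3226 and Qs = 2·252 - 258 = 246.
Producer surplus without the control is ½ · (550 - 129) · 842 = 177241.
With the ceiling, producers sell 246 units at 252, so PS = ½ · (252 - 129) · 246 = 15129.
Change in producer surplus = 15129 - 177241 = -162112.

-162112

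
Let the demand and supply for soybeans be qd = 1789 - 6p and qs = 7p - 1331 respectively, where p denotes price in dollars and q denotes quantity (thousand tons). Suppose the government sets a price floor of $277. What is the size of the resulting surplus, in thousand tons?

481

Without the control the market clears where 1789 - 6p = 7p - 1331, i.e. p* = 240 and q* = 349.
Because the floor (277) lies above the market-clearing price, it is binding.
At p = 277: qd = 1789 - 6·277 = 127 and qs = 7·277 - 1331 = 608.
Surplus = qs - qd = 608 - 127 = 481.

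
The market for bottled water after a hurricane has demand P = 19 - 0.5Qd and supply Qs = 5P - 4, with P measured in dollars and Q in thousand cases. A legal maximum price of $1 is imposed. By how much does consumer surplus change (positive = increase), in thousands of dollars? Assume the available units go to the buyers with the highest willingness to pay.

Rearranging demand gives Qd = 38 - 2P. In a free market, 38 - 2P = 5P - 4 gives the equilibrium P* = 6, Q* = 26.
Since 1 < 6, the ceiling is binding.
At P = 1: Qd = 38 - 2·1 = 36 and Qs = 5·1 - 4 = 1.
Consumer surplus without the control is ½ · (19 - 6) · 26 = 169.
With the ceiling, 1 units are sold at 1 (assume they go to the highest-value buyers). The demand price at Q = 1 is 18.5, so CS = ½ · [(19 - 1) + (18.5 - 1)] · 1 = 17.75.
Change in consumer surplus = 17.75 - 169 = -151.25.

-151.25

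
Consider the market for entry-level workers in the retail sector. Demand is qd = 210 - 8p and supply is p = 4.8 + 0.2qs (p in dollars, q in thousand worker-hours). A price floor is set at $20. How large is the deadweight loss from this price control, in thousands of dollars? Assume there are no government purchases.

41.6

Rearranging supply gives qs = 5p - 24. Equilibrium: 210 - 8p = 5p - 24, so 234 = 13p and p* = 18, q* = 66.
Since 20 > 18, the floor is binding.
At p = 20: qd = 210 - 8·20 = 50 and qs = 5·20 - 24 = 76.
Quantity traded falls to 50. At q = 50 the demand price is (210 - 50)/8 = 20 and the supply price is (24 + 50)/5 = 14.8.
Deadweight loss = ½ · (20 - 14.8) · (66 - 50) = ½ · 5.2 · 16 = 41.6.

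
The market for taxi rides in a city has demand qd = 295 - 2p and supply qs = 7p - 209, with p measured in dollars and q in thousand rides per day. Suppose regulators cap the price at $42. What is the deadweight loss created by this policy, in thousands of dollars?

Setting quantity demanded equal to quantity supplied, 295 - 2p = 7p - 209, gives p* = 56 and q* = 183.
Because the ceiling (42) lies below the market-clearing price, it is binding.
At p = 42: qd = 295 - 2·42 = 211 and qs = 7·42 - 209 = 85.
Quantity traded falls to 85. At q = 85 the demand price is (295 - 85)/2 = 105 and the supply price is (209 + 85)/7 = 42.
Deadweight loss = ½ · (105 - 42) · (183 - 85) = ½ · 63 · 98 = 3087.

3087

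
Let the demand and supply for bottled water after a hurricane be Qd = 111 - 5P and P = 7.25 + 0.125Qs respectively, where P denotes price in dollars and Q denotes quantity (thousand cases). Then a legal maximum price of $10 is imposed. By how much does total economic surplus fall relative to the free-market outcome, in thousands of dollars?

Rearranging supply gives Qs = 8P - 58. In a free market, 111 - 5P = 8P - 58 gives the equilibrium P* = 13, Q* = 46.
Since 10 < 13, the ceiling is binding.
At P = 10: Qd = 111 - 5·10 = 61 and Qs = 8·10 - 58 = 22.
Quantity traded falls to 22. At Q = 22 the demand price is (111 - 22)/5 = 17.8 and the supply price is (58 + 22)/8 = 10.
Deadweight loss = ½ · (17.8 - 10) · (46 - 22) = ½ · 7.8 · 24 = 93.6.

93.6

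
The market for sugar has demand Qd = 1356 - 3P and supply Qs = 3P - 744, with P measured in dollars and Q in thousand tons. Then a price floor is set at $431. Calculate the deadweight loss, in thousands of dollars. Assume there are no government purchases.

19683

Equilibrium: 1356 - 3P = 3P - 744, so 2100 = 6P and P* = 350, Q* = 306.
Because the floor (431) lies above the market-clearing price, it is binding.
At P = 431: Qd = 1356 - 3·431 = 63 and Qs = 3·431 - 744 = 549.
Quantity traded falls to 63. At Q = 63 the demand price is (1356 - 63)/3 = 431 and the supply price is (744 + 63)/3 = 269.
Deadweight loss = ½ · (431 - 269) · (306 - 63) = ½ · 162 · 243 = 19683.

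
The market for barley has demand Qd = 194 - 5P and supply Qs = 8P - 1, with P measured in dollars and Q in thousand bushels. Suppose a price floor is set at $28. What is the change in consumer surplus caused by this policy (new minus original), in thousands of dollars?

-1124.5

Setting quantity demanded equal to quantity supplied, 194 - 5P = 8P - 1, gives P* = 15 and Q* = 119.
Since 28 > 15, the floor is binding.
At P = 28: Qd = 194 - 5·28 = 54 and Qs = 8·28 - 1 = 223.
Consumer surplus without the control is ½ · (38.8 - 15) · 119 = 1416.1.
With the floor, consumers buy 54 units at 28, so CS = ½ · (38.8 - 28) · 54 = 291.6.
Change in consumer surplus = 291.6 - 1416.1 = -1124.5.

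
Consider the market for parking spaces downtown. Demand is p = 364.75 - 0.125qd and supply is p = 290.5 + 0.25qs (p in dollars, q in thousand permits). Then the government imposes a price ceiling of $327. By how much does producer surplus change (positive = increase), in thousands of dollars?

-2236

Rearranging demand gives qd = 2918 - 8p; rearranging supply gives qs = 4p - 1162. Setting quantity demanded equal to quantity supplied, 2918 - 8p = 4p - 1162, gives p* = 340 and q* = 198.
Because the ceiling (327) lies below the market-clearing price, it is binding.
At p = 327: qd = 2918 - 8·327 = 302 and qs = 4·327 - 1162 = 146.
Producer surplus without the control is ½ · (340 - 290.5) · 198 = 4900.5.
With the ceiling, producers sell 146 units at 327, so PS = ½ · (327 - 290.5) · 146 = 2664.5.
Change in producer surplus = 2664.5 - 4900.5 = -2236.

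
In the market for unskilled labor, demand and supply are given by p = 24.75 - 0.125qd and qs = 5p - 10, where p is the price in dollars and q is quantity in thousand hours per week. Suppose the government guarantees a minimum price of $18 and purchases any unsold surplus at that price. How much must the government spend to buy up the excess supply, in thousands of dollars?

468

Rearranging demand gives qd = 198 - 8p. Equilibrium: 198 - 8p = 5p - 10, so 208 = 13p and p* = 16, q* = 70.
The floor of 18 is above the equilibrium price 16, so it binds.
At p = 18: qd = 198 - 8·18 = 54 and qs = 5·18 - 10 = 80.
Surplus = qs - qd = 26.
Government expenditure = surplus × support price = 26 × 18 = 468.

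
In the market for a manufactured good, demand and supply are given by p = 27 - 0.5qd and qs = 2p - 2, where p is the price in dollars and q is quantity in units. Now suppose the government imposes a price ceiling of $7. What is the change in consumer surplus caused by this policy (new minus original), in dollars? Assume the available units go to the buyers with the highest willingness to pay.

35

Rearranging demand gives qd = 54 - 2p. In a free market, 54 - 2p = 2p - 2 gives the equilibrium p* = 14, q* = 26.
The ceiling of 7 is below the equilibrium price 14, so it binds.
At p = 7: qd = 54 - 2·7 = 40 and qs = 2·7 - 2 = 12.
Consumer surplus without the control is ½ · (27 - 14) · 26 = 169.
With the ceiling, 12 units are sold at 7 (assume they go to the highest-value buyers). The demand price at q = 12 is 21, so CS = ½ · [(27 - 7) + (21 - 7)] · 12 = 204.
Change in consumer surplus = 204 - 169 = 35.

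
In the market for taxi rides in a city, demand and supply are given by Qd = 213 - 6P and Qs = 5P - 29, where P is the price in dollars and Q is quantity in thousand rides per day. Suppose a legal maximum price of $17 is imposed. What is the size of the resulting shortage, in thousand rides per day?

Equilibrium: 213 - 6P = 5P - 29, so 242 = 11P and P* = 22, Q* = 81.
The ceiling of 17 is below the equilibrium price 22, so it binds.
At P = 17: Qd = 213 - 6·17 = 111 and Qs = 5·17 - 29 = 56.
Shortage = Qd - Qs = 111 - 56 = 55.

55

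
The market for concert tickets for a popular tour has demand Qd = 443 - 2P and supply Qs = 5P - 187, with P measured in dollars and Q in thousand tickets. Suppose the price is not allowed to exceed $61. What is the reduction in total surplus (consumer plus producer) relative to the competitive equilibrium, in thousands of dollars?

7358.75

Setting quantity demanded equal to quantity supplied, 443 - 2P = 5P - 187, gives P* = 90 and Q* = 263.
Because the ceiling (61) lies below the market-clearing price, it is binding.
At P = 61: Qd = 443 - 2·61 = 321 and Qs = 5·61 - 187 = 118.
Quantity traded falls to 118. At Q = 118 the demand price is (443 - 118)/2 = 162.5 and the supply price is (187 + 118)/5 = 61.
Deadweight loss = ½ · (162.5 - 61) · (263 - 118) = ½ · 101.5 · 145 = 7358.75.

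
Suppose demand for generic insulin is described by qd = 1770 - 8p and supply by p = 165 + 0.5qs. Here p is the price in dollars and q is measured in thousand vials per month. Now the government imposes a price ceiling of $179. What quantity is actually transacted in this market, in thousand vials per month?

Rearranging supply gives qs = 2p - 330. Equilibrium: 1770 - 8p = 2p - 330, so 2100 = 10p and p* = 210, q* = 90.
Since 179 < 210, the ceiling is binding.
At p = 179: qd = 1770 - 8·179 = 338 and qs = 2·179 - 330 = 28.
The quantity actually transacted is the short side, supply: 28.

28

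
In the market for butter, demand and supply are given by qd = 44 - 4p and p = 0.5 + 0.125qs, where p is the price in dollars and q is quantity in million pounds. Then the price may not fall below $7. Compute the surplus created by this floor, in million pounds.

36

Rearranging supply gives qs = 8p - 4. Equilibrium: 44 - 4p = 8p - 4, so 48 = 12p and p* = 4, q* = 28.
Because the floor (7) lies above the market-clearing price, it is binding.
At p = 7: qd = 44 - 4·7 = 16 and qs = 8·7 - 4 = 52.
Surplus = qs - qd = 52 - 16 = 36.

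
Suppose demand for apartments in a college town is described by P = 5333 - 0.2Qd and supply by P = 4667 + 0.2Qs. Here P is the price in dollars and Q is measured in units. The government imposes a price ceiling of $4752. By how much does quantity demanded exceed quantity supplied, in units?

Rearranging demand gives Qd = 26665 - 5P; rearranging supply gives Qs = 5P - 23335. In a free market, 26665 - 5P = 5P - 23335 gives the equilibrium P* = 5000, Q* = 1665.
Since 4752 < 5000, the ceiling is binding.
At P = 4752: Qd = 26665 - 5·4752 = 2905 and Qs = 5·4752 - 23335 = 425.
Shortage = Qd - Qs = 2905 - 425 = 2480.

2480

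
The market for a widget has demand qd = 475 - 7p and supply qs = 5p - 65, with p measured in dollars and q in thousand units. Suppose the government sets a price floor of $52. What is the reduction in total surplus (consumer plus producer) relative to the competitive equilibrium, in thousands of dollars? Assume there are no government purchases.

In a free market, 475 - 7p = 5p - 65 gives the equilibrium p* = 45, q* = 160.
Since 52 > 45, the floor is binding.
At p = 52: qd = 475 - 7·52 = 111 and qs = 5·52 - 65 = 195.
Quantity traded falls to 111. At q = 111 the demand price is (475 - 111)/7 = 52 and the supply price is (65 + 111)/5 = 35.2.
Deadweight loss = ½ · (52 - 35.2) · (160 - 111) = ½ · 16.8 · 49 = 411.6.

411.6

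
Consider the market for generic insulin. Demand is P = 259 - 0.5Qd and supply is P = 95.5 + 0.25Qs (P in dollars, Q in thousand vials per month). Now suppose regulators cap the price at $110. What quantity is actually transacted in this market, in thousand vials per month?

58

Rearranging demand gives Qd = 518 - 2P; rearranging supply gives Qs = 4P - 382. Equilibrium: 518 - 2P = 4P - 382, so 900 = 6P and P* = 150, Q* = 218.
The ceiling of 110 is below the equilibrium price 150, so it binds.
At P = 110: Qd = 518 - 2·110 = 298 and Qs = 4·110 - 382 = 58.
The quantity actually transacted is the short side, supply: 58.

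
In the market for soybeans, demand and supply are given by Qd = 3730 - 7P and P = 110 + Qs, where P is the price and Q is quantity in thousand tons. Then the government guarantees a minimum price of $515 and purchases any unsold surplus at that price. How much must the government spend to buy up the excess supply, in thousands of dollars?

Rearranging supply gives Qs = P - 110. Without the control the market clears where 3730 - 7P = P - 110, i.e. P* = 480 and Q* = 370.
The floor of 515 is above the equilibrium price 480, so it binds.
At P = 515: Qd = 3730 - 7·515 = 125 and Qs = 515 - 110 = 405.
Surplus = Qs - Qd = 280.
Government expenditure = surplus × support price = 280 × 515 = 144200.

144200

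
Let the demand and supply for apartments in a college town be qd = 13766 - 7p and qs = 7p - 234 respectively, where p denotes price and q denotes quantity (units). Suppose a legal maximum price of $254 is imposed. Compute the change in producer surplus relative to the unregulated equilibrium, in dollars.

Equilibrium: 13766 - 7p = 7p - 234, so 14000 = 14p and p* = 1000, q* = 6766.
Because the ceiling (254) lies below the market-clearing price, it is binding.
At p = 254: qd = 13766 - 7·254 = 11988 and qs = 7·254 - 234 = 1544.
Producer surplus without the control is ½ · (1000 - 234/7) · 6766 = 22889378/7.
With the ceiling, producers sell 1544 units at 254, so PS = ½ · (254 - 234/7) · 1544 = 1191968/7.
Change in producer surplus = 1191968/7 - 22889378/7 = -3099630.

-3099630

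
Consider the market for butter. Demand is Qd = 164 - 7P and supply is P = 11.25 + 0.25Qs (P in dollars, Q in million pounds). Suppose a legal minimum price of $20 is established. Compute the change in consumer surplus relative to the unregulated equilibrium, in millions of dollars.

-27.5

Rearranging supply gives Qs = 4P - 45. Without the control the market clears where 164 - 7P = 4P - 45, i.e. P* = 19 and Q* = 31.
The floor of 20 is above the equilibrium price 19, so it binds.
At P = 20: Qd = 164 - 7·20 = 24 and Qs = 4·20 - 45 = 35.
Consumer surplus without the control is ½ · (164/7 - 19) · 31 = 961/14.
With the floor, consumers buy 24 units at 20, so CS = ½ · (164/7 - 20) · 24 = 288/7.
Change in consumer surplus = 288/7 - 961/14 = -27.5.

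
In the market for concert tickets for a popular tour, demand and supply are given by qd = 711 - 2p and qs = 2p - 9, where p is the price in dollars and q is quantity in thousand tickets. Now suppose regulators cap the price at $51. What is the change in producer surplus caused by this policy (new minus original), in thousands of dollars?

Setting quantity demanded equal to quantity supplied, 711 - 2p = 2p - 9, gives p* = 180 and q* = 351.
Because the ceiling (51) lies below the market-clearing price, it is binding.
At p = 51: qd = 711 - 2·51 = 609 and qs = 2·51 - 9 = 93.
Producer surplus without the control is ½ · (180 - 4.5) · 351 = 30800.25.
With the ceiling, producers sell 93 units at 51, so PS = ½ · (51 - 4.5) · 93 = 2162.25.
Change in producer surplus = 2162.25 - 30800.25 = -28638.

-28638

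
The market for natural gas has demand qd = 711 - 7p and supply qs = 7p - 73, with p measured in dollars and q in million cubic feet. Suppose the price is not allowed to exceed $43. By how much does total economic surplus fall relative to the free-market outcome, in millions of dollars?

Equilibrium: 711 - 7p = 7p - 73, so 784 = 14p and p* = 56, q* = 319.
Because the ceiling (43) lies below the market-clearing price, it is binding.
At p = 43: qd = 711 - 7·43 = 410 and qs = 7·43 - 73 = 228.
Quantity traded falls to 228. At q = 228 the demand price is (711 - 228)/7 = 69 and the supply price is (73 + 228)/7 = 43.
Deadweight loss = ½ · (69 - 43) · (319 - 228) = ½ · 26 · 91 = 1183.

1183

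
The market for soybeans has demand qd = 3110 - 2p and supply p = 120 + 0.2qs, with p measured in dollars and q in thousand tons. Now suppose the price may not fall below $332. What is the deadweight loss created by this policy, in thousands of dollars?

Rearranging supply gives qs = 5p - 600. Without the control the market clears where 3110 - 2p = 5p - 600, i.e. p* = 530 and q* = 2050.
The floor of 332 is below the equilibrium price 530, so it is not binding; the market clears at p* = 530, q* = 2050.
Since the control does not bind, no trades are prevented and deadweight loss is zero.

0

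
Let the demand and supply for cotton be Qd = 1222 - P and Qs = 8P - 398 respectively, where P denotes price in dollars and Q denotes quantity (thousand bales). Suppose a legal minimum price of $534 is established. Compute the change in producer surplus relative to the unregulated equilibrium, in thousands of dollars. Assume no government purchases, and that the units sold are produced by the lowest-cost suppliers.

235719.75

Setting quantity demanded equal to quantity supplied, 1222 - P = 8P - 398, gives P* = 180 and Q* = 1042.
Since 534 > 180, the floor is binding.
At P = 534: Qd = 1222 - 534 = 688 and Qs = 8·534 - 398 = 3874.
Producer surplus without the control is ½ · (180 - 49.75) · 1042 = 67860.25.
With the floor, 688 units are sold at 534. The supply price at Q = 688 is 135.75, so PS = ½ · [(534 - 49.75) + (534 - 135.75)] · 688 = 303580.
Change in producer surplus = 303580 - 67860.25 = 235719.75.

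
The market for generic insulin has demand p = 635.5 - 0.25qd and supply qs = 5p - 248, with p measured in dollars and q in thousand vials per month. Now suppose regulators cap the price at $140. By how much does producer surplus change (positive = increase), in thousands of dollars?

Rearranging demand gives qd = 2542 - 4p. Setting quantity demanded equal to quantity supplied, 2542 - 4p = 5p - 248, gives p* = 310 and q* = 1302.
The ceiling of 140 is below the equilibrium price 310, so it binds.
At p = 140: qd = 2542 - 4·140 = 1982 and qs = 5·140 - 248 = 452.
Producer surplus without the control is ½ · (310 - 49.6) · 1302 = 169520.4.
With the ceiling, producers sell 452 units at 140, so PS = ½ · (140 - 49.6) · 452 = 20430.4.
Change in producer surplus = 20430.4 - 169520.4 = -149090.

-149090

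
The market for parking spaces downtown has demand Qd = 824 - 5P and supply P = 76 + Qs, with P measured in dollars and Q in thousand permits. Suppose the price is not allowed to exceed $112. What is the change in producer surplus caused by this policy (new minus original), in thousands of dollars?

Rearranging supply gives Qs = P - 76. In a free market, 824 - 5P = P - 76 gives the equilibrium P* = 150, Q* = 74.
Because the ceiling (112) lies below the market-clearing price, it is binding.
At P = 112: Qd = 824 - 5·112 = 264 and Qs = 112 - 76 = 36.
Producer surplus without the control is ½ · (150 - 76) · 74 = 2738.
With the ceiling, producers sell 36 units at 112, so PS = ½ · (112 - 76) · 36 = 648.
Change in producer surplus = 648 - 2738 = -2090.

-2090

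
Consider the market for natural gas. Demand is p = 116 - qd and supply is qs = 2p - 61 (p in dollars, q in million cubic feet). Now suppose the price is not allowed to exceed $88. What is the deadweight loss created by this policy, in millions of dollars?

Rearranging demand gives qd = 116 - p. Equilibrium: 116 - p = 2p - 61, so 177 = 3p and p* = 59, q* = 57.
Since 88 is above p* = 59, the ceiling does not bind and the free-market outcome prevails.
Since the control does not bind, no trades are prevented and deadweight loss is zero.

0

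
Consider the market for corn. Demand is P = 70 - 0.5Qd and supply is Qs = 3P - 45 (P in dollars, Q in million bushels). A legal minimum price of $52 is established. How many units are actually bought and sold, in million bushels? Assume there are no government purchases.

Rearranging demand gives Qd = 140 - 2P. Equilibrium: 140 - 2P = 3P - 45, so 185 = 5P and P* = 37, Q* = 66.
Since 52 > 37, the floor is binding.
At P = 52: Qd = 140 - 2·52 = 36 and Qs = 3·52 - 45 = 111.
The quantity actually transacted is the short side, demand: 36.

36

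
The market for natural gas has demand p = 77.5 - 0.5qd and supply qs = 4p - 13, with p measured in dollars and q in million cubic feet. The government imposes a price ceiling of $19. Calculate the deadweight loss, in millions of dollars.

Rearranging demand gives qd = 155 - 2p. Equilibrium: 155 - 2p = 4p - 13, so 168 = 6p and p* = 28, q* = 99.
Since 19 < 28, the ceiling is binding.
At p = 19: qd = 155 - 2·19 = 117 and qs = 4·19 - 13 = 63.
Quantity traded falls to 63. At q = 63 the demand price is (155 - 63)/2 = 46 and the supply price is (13 + 63)/4 = 19.
Deadweight loss = ½ · (46 - 19) · (99 - 63) = ½ · 27 · 36 = 486.

486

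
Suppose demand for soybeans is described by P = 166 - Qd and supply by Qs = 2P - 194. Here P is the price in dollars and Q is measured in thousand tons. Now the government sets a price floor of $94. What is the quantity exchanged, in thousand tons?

Rearranging demand gives Qd = 166 - P. Equilibrium: 166 - P = 2P - 194, so 360 = 3P and P* = 120, Q* = 46.
Since 94 is below P* = 120, the floor does not bind and the free-market outcome prevails.

46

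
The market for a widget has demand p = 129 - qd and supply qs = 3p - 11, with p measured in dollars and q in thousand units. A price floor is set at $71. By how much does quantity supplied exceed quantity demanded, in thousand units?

Rearranging demand gives qd = 129 - p. In a free market, 129 - p = 3p - 11 gives the equilibrium p* = 35, q* = 94.
Since 71 > 35, the floor is binding.
At p = 71: qd = 129 - 71 = 58 and qs = 3·71 - 11 = 202.
Surplus = qs - qd = 202 - 58 = 144.

144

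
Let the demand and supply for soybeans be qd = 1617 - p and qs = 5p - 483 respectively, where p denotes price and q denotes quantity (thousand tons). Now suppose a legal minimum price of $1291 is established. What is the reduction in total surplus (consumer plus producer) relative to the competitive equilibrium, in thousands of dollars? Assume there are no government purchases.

531288.6

In a free market, 1617 - p = 5p - 483 gives the equilibrium p* = 350, q* = 1267.
The floor of 1291 is above the equilibrium price 350, so it binds.
At p = 1291: qd = 1617 - 1291 = 326 and qs = 5·1291 - 483 = 5972.
Quantity traded falls to 326. At q = 326 the demand price is 1617 - 326 = 1291 and the supply price is (483 + 326)/5 = 161.8.
Deadweight loss = ½ · (1291 - 161.8) · (1267 - 326) = ½ · 1129.2 · 941 = 531288.6.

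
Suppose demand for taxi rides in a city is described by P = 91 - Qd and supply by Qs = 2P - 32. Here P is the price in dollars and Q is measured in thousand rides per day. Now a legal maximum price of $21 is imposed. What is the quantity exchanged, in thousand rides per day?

Rearranging demand gives Qd = 91 - P. Equilibrium: 91 - P = 2P - 32, so 123 = 3P and P* = 41, Q* = 50.
The ceiling of 21 is below the equilibrium price 41, so it binds.
At P = 21: Qd = 91 - 21 = 70 and Qs = 2·21 - 32 = 10.
The quantity actually transacted is the short side, supply: 10.

10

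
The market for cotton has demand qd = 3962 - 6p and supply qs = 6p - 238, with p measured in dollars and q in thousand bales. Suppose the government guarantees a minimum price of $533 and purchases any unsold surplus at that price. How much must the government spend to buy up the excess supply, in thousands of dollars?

Equilibrium: 3962 - 6p = 6p - 238, so 4200 = 12p and p* = 350, q* = 1862.
Because the floor (533) lies above the market-clearing price, it is binding.
At p = 533: qd = 3962 - 6·533 = 764 and qs = 6·533 - 238 = 2960.
Surplus = qs - qd = 2196.
Government expenditure = surplus × support price = 2196 × 533 = 1170468.

1170468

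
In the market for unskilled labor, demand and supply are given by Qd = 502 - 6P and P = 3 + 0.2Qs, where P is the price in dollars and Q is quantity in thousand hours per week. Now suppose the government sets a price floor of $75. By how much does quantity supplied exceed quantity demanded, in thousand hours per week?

Rearranging supply gives Qs = 5P - 15. In a free market, 502 - 6P = 5P - 15 gives the equilibrium P* = 47, Q* = 220.
Since 75 > 47, the floor is binding.
At P = 75: Qd = 502 - 6·75 = 52 and Qs = 5·75 - 15 = 360.
Surplus = Qs - Qd = 360 - 52 = 308.

308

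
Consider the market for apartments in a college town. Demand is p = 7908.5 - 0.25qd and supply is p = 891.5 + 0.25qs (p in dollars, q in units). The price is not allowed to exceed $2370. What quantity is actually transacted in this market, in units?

Rearranging demand gives qd = 31634 - 4p; rearranging supply gives qs = 4p - 3566. Equilibrium: 31634 - 4p = 4p - 3566, so 35200 = 8p and p* = 4400, q* = 14034.
The ceiling of 2370 is below the equilibrium price 4400, so it binds.
At p = 2370: qd = 31634 - 4·2370 = 22154 and qs = 4·2370 - 3566 = 5914.
The quantity actually transacted is the short side, supply: 5914.

5914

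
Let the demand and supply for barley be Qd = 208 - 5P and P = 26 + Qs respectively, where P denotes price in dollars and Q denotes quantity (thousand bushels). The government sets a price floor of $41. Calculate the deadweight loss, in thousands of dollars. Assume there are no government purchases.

60

Rearranging supply gives Qs = P - 26. Setting quantity demanded equal to quantity supplied, 208 - 5P = P - 26, gives P* = 39 and Q* = 13.
Since 41 > 39, the floor is binding.
At P = 41: Qd = 208 - 5·41 = 3 and Qs = 41 - 26 = 15.
Quantity traded falls to 3. At Q = 3 the demand price is (208 - 3)/5 = 41 and the supply price is 26 + 3 = 29.
Deadweight loss = ½ · (41 - 29) · (13 - 3) = ½ · 12 · 10 = 60.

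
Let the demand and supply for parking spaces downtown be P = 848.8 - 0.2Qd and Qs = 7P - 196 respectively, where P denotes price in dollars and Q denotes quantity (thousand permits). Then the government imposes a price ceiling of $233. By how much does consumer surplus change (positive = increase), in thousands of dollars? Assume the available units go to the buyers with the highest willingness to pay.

Rearranging demand gives Qd = 4244 - 5P. Setting quantity demanded equal to quantity supplied, 4244 - 5P = 7P - 196, gives P* = 370 and Q* = 2394.
Because the ceiling (233) lies below the market-clearing price, it is binding.
At P = 233: Qd = 4244 - 5·233 = 3079 and Qs = 7·233 - 196 = 1435.
Consumer surplus without the control is ½ · (848.8 - 370) · 2394 = 573123.6.
With the ceiling, 1435 units are sold at 233 (assume they go to the highest-value buyers). The demand price at Q = 1435 is 561.8, so CS = ½ · [(848.8 - 233) + (561.8 - 233)] · 1435 = 677750.5.
Change in consumer surplus = 677750.5 - 573123.6 = 104626.9.

104626.9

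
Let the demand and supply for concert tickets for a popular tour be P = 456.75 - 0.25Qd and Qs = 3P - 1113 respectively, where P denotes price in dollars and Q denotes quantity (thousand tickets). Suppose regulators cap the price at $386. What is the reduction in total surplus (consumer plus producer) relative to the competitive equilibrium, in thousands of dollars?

Rearranging demand gives Qd = 1827 - 4P. Equilibrium: 1827 - 4P = 3P - 1113, so 2940 = 7P and P* = 420, Q* = 147.
Since 386 < 420, the ceiling is binding.
At P = 386: Qd = 1827 - 4·386 = 283 and Qs = 3·386 - 1113 = 45.
Quantity traded falls to 45. At Q = 45 the demand price is (1827 - 45)/4 = 445.5 and the supply price is (1113 + 45)/3 = 386.
Deadweight loss = ½ · (445.5 - 386) · (147 - 45) = ½ · 59.5 · 102 = 3034.5.

3034.5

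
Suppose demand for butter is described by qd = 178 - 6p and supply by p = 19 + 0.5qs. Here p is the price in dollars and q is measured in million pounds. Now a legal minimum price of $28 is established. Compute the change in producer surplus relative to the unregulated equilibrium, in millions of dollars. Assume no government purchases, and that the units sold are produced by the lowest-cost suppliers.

1

Rearranging supply gives qs = 2p - 38. Without the control the market clears where 178 - 6p = 2p - 38, i.e. p* = 27 and q* = 16.
Since 28 > 27, the floor is binding.
At p = 28: qd = 178 - 6·28 = 10 and qs = 2·28 - 38 = 18.
Producer surplus without the control is ½ · (27 - 19) · 16 = 64.
With the floor, 10 units are sold at 28. The supply price at q = 10 is 24, so PS = ½ · [(28 - 19) + (28 - 24)] · 10 = 65.
Change in producer surplus = 65 - 64 = 1.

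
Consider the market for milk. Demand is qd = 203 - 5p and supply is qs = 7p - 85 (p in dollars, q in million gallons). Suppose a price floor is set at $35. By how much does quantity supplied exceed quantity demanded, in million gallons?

132

Equilibrium: 203 - 5p = 7p - 85, so 288 = 12p and p* = 24, q* = 83.
The floor of 35 is above the equilibrium price 24, so it binds.
At p = 35: qd = 203 - 5·35 = 28 and qs = 7·35 - 85 = 160.
Surplus = qs - qd = 160 - 28 = 132.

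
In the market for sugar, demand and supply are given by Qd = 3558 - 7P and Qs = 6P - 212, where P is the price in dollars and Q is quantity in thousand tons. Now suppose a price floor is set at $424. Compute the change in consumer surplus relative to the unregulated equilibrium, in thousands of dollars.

-141906

Equilibrium: 3558 - 7P = 6P - 212, so 3770 = 13P and P* = 290, Q* = 1528.
Since 424 > 290, the floor is binding.
At P = 424: Qd = 3558 - 7·424 = 590 and Qs = 6·424 - 212 = 2332.
Consumer surplus without the control is ½ · (3558/7 - 290) · 1528 = 1167392/7.
With the floor, consumers buy 590 units at 424, so CS = ½ · (3558/7 - 424) · 590 = 174050/7.
Change in consumer surplus = 174050/7 - 1167392/7 = -141906.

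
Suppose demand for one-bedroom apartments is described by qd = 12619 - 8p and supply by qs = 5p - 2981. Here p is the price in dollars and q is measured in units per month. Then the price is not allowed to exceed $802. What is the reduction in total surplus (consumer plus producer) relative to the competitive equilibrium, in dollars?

Equilibrium: 12619 - 8p = 5p - 2981, so 15600 = 13p and p* = 1200, q* = 3019.
Since 802 < 1200, the ceiling is binding.
At p = 802: qd = 12619 - 8·802 = 6203 and qs = 5·802 - 2981 = 1029.
Quantity traded falls to 1029. At q = 1029 the demand price is (12619 - 1029)/8 = 1448.75 and the supply price is (2981 + 1029)/5 = 802.
Deadweight loss = ½ · (1448.75 - 802) · (3019 - 1029) = ½ · 646.75 · 1990 = 643516.25.

643516.25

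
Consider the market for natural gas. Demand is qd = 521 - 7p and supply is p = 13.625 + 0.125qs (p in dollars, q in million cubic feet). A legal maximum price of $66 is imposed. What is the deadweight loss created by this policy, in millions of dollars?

0

Rearranging supply gives qs = 8p - 109. In a free market, 521 - 7p = 8p - 109 gives the equilibrium p* = 42, q* = 227.
Since 66 is above p* = 42, the ceiling does not bind and the free-market outcome prevails.
Since the control does not bind, no trades are prevented and deadweight loss is zero.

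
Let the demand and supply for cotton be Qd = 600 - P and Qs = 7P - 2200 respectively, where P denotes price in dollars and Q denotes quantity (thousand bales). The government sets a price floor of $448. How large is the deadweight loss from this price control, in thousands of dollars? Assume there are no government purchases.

5488

Without the control the market clears where 600 - P = 7P - 2200, i.e. P* = 350 and Q* = 250.
Because the floor (448) lies above the market-clearing price, it is binding.
At P = 448: Qd = 600 - 448 = 152 and Qs = 7·448 - 2200 = 936.
Quantity traded falls to 152. At Q = 152 the demand price is 600 - 152 = 448 and the supply price is (2200 + 152)/7 = 336.
Deadweight loss = ½ · (448 - 336) · (250 - 152) = ½ · 112 · 98 = 5488.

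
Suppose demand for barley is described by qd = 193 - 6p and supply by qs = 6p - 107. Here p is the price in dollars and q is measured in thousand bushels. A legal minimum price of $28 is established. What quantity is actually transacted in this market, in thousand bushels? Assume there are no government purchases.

Without the control the market clears where 193 - 6p = 6p - 107, i.e. p* = 25 and q* = 43.
Because the floor (28) lies above the market-clearing price, it is binding.
At p = 28: qd = 193 - 6·28 = 25 and qs = 6·28 - 107 = 61.
The quantity actually transacted is the short side, demand: 25.

25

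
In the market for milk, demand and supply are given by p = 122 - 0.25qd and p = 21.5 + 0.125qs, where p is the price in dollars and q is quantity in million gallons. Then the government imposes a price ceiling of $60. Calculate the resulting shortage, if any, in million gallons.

0

Rearranging demand gives qd = 488 - 4p; rearranging supply gives qs = 8p - 172. Without the control the market clears where 488 - 4p = 8p - 172, i.e. p* = 55 and q* = 268.
Since 60 is above p* = 55, the ceiling does not bind and the free-market outcome prevails.
Since the control does not bind, there is no shortage.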